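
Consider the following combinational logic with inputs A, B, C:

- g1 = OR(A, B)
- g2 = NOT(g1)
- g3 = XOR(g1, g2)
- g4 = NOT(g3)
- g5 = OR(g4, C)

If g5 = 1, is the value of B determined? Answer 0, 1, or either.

either

Both values of B occur among assignments with g5 = 1:
  B=0: A=0, B=0, C=1
  B=1: A=0, B=1, C=1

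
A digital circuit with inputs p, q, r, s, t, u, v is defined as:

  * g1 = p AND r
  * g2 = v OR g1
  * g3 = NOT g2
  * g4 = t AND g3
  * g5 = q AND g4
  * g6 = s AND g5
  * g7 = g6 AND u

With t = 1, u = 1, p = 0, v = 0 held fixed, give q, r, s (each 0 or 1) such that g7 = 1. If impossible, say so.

Check with t = 1, u = 1, p = 0, v = 0 and q=1, r=0, s=1:
g1 = p AND r = 0 AND 0 = 0
g2 = v OR g1 = 0 OR 0 = 0
g3 = NOT g2 = NOT 0 = 1
g4 = t AND g3 = 1 AND 1 = 1
g5 = q AND g4 = 1 AND 1 = 1
g6 = s AND g5 = 1 AND 1 = 1
g7 = g6 AND u = 1 AND 1 = 1
So g7 = 1.

q=1, r=0, s=1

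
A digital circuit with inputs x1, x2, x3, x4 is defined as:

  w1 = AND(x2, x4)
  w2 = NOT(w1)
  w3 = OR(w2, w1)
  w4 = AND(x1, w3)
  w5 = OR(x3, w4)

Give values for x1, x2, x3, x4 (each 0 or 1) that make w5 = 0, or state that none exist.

x1=0, x2=0, x3=0, x4=0

Check with x1=0, x2=0, x3=0, x4=0:
w1 = AND(x2, x4) = AND(0, 0) = 0
w2 = NOT(w1) = NOT 0 = 1
w3 = OR(w2, w1) = OR(1, 0) = 1
w4 = AND(x1, w3) = AND(0, 1) = 0
w5 = OR(x3, w4) = OR(0, 0) = 0
So w5 = 0 as required.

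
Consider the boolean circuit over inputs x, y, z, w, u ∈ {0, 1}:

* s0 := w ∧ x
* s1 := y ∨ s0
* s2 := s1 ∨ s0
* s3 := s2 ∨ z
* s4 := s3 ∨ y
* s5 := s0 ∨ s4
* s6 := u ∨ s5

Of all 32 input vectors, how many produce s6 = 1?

s6 = u ∨ s5 must be 1, so at least one of u, s5 is 1.
Enumerating the 32 input combinations, 29 give s6 = 1 and 3 give s6 = 0.

29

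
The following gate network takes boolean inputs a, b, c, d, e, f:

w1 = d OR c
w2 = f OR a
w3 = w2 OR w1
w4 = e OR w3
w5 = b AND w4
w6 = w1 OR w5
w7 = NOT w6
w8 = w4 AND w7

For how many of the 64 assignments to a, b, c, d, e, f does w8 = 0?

w8 = w4 AND w7 must be 0, so at least one of w4, w7 is 0.
Enumerating the 64 input combinations, 57 give w8 = 0 and 7 give w8 = 1.

57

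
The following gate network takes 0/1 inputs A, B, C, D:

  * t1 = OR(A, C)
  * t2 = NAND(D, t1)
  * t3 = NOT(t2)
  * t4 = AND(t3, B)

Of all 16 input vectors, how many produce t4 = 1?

3

t4 = AND(t3, B) must be 1, so both t3 = 1 and B = 1.
t3 = NOT(t2) must be 1, so t2 = 0.
Satisfying assignments:
  A=0, B=1, C=1, D=1
  A=1, B=1, C=0, D=1
  A=1, B=1, C=1, D=1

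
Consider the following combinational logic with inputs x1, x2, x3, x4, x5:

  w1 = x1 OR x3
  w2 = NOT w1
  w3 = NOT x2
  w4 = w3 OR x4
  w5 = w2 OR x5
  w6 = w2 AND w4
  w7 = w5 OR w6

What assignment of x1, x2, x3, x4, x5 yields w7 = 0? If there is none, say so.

x1=1, x2=1, x3=1, x4=1, x5=0

Check with x1=1, x2=1, x3=1, x4=1, x5=0:
w1 = x1 OR x3 = 1 OR 1 = 1
w2 = NOT w1 = NOT 1 = 0
w3 = NOT x2 = NOT 1 = 0
w4 = w3 OR x4 = 0 OR 1 = 1
w5 = w2 OR x5 = 0 OR 0 = 0
w6 = w2 AND w4 = 0 AND 1 = 0
w7 = w5 OR w6 = 0 OR 0 = 0
So w7 = 0 as required.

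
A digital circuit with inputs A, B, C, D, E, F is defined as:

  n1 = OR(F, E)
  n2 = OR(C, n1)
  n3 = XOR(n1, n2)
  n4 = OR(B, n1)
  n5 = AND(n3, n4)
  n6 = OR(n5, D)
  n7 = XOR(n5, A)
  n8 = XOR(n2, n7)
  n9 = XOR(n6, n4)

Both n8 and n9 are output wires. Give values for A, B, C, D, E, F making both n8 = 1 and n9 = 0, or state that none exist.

Check with A=1 B=0 C=0 D=0 E=0 F=0:
n1 = OR(F, E) = OR(0, 0) = 0
n2 = OR(C, n1) = OR(0, 0) = 0
n3 = XOR(n1, n2) = XOR(0, 0) = 0
n4 = OR(B, n1) = OR(0, 0) = 0
n5 = AND(n3, n4) = AND(0, 0) = 0
n6 = OR(n5, D) = OR(0, 0) = 0
n7 = XOR(n5, A) = XOR(0, 1) = 1
n8 = XOR(n2, n7) = XOR(0, 1) = 1
n9 = XOR(n6, n4) = XOR(0, 0) = 0
So n8 = 1 and n9 = 0.

A=1 B=0 C=0 D=0 E=0 F=0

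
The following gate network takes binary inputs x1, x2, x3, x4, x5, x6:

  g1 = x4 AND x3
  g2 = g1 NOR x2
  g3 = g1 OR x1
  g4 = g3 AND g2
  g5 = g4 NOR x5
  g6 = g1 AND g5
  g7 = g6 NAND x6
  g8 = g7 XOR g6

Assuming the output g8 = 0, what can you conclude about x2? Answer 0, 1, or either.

Both values of x2 occur among assignments with g8 = 0:
  x2=0: x1=0, x2=0, x3=1, x4=1, x5=0, x6=0
  x2=1: x1=0, x2=1, x3=1, x4=1, x5=0, x6=0

either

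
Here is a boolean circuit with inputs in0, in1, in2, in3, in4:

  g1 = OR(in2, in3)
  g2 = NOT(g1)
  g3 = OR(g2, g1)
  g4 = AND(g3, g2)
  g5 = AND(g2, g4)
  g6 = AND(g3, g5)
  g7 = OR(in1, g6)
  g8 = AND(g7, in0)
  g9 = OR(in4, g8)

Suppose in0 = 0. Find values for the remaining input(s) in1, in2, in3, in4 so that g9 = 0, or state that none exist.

in1=1, in2=0, in3=0, in4=0

Check with in0 = 0 and in1=1, in2=0, in3=0, in4=0:
g1 = OR(in2, in3) = OR(0, 0) = 0
g2 = NOT(g1) = NOT 0 = 1
g3 = OR(g2, g1) = OR(1, 0) = 1
g4 = AND(g3, g2) = AND(1, 1) = 1
g5 = AND(g2, g4) = AND(1, 1) = 1
g6 = AND(g3, g5) = AND(1, 1) = 1
g7 = OR(in1, g6) = OR(1, 1) = 1
g8 = AND(g7, in0) = AND(1, 0) = 0
g9 = OR(in4, g8) = OR(0, 0) = 0
So g9 = 0.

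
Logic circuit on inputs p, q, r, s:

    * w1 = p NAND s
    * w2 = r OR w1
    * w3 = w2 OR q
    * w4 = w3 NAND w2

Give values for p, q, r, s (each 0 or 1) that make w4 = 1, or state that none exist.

p=1, q=0, r=0, s=1

w4 = w3 NAND w2 must be 1, so at least one of w3, w2 is 0.
Check with p=1, q=0, r=0, s=1:
w1 = p NAND s = 1 NAND 1 = 0
w2 = r OR w1 = 0 OR 0 = 0
w3 = w2 OR q = 0 OR 0 = 0
w4 = w3 NAND w2 = 0 NAND 0 = 1
So w4 = 1 as required.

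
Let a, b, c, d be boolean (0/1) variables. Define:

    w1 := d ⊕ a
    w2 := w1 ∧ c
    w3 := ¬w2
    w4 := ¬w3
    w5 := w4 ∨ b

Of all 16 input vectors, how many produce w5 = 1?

10

w5 = w4 ∨ b must be 1, so at least one of w4, b is 1.
Enumerating the 16 input combinations, 10 give w5 = 1 and 6 give w5 = 0.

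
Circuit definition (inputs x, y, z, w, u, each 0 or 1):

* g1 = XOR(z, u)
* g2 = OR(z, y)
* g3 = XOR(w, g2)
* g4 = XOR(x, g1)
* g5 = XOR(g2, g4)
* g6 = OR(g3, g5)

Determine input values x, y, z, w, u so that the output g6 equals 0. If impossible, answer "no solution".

x=0, y=1, z=0, w=1, u=1

g6 = OR(g3, g5) must be 0, so both g3 = 0 and g5 = 0.
Check with x=0, y=1, z=0, w=1, u=1:
g1 = XOR(z, u) = XOR(0, 1) = 1
g2 = OR(z, y) = OR(0, 1) = 1
g3 = XOR(w, g2) = XOR(1, 1) = 0
g4 = XOR(x, g1) = XOR(0, 1) = 1
g5 = XOR(g2, g4) = XOR(1, 1) = 0
g6 = OR(g3, g5) = OR(0, 0) = 0
So g6 = 0 as required.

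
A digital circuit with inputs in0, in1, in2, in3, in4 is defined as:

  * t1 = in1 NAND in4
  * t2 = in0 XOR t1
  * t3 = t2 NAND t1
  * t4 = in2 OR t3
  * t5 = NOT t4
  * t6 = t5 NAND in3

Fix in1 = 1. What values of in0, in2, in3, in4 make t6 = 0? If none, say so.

t6 = t5 NAND in3 must be 0, so both t5 = 1 and in3 = 1.
Check with in1 = 1 and in0=0, in2=0, in3=1, in4=0:
t1 = in1 NAND in4 = 1 NAND 0 = 1
t2 = in0 XOR t1 = 0 XOR 1 = 1
t3 = t2 NAND t1 = 1 NAND 1 = 0
t4 = in2 OR t3 = 0 OR 0 = 0
t5 = NOT t4 = NOT 0 = 1
t6 = t5 NAND in3 = 1 NAND 1 = 0
So t6 = 0.

in0=0, in2=0, in3=1, in4=0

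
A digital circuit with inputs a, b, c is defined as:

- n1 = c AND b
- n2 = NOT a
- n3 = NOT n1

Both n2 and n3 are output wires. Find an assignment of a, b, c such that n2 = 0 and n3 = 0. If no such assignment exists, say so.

Check with a=1, b=1, c=1:
n1 = c AND b = 1 AND 1 = 1
n2 = NOT a = NOT 1 = 0
n3 = NOT n1 = NOT 1 = 0
So n2 = 0 and n3 = 0.

a=1, b=1, c=1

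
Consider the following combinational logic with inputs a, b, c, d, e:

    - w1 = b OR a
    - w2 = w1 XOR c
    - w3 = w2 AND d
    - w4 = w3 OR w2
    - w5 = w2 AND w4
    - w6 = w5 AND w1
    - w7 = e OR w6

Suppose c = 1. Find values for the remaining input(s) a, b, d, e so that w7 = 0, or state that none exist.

w7 = e OR w6 must be 0, so both e = 0 and w6 = 0.
Check with c = 1 and a=1, b=0, d=1, e=0:
w1 = b OR a = 0 OR 1 = 1
w2 = w1 XOR c = 1 XOR 1 = 0
w3 = w2 AND d = 0 AND 1 = 0
w4 = w3 OR w2 = 0 OR 0 = 0
w5 = w2 AND w4 = 0 AND 0 = 0
w6 = w5 AND w1 = 0 AND 1 = 0
w7 = e OR w6 = 0 OR 0 = 0
So w7 = 0.

a=1, b=0, d=1, e=0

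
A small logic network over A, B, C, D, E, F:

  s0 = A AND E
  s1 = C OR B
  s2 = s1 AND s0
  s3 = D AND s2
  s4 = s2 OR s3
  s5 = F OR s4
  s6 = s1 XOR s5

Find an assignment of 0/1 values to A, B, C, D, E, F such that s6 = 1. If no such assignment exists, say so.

A=1, B=0, C=0, D=0, E=1, F=1

Check with A=1, B=0, C=0, D=0, E=1, F=1:
s0 = A AND E = 1 AND 1 = 1
s1 = C OR B = 0 OR 0 = 0
s2 = s1 AND s0 = 0 AND 1 = 0
s3 = D AND s2 = 0 AND 0 = 0
s4 = s2 OR s3 = 0 OR 0 = 0
s5 = F OR s4 = 1 OR 0 = 1
s6 = s1 XOR s5 = 0 XOR 1 = 1
So s6 = 1 as required.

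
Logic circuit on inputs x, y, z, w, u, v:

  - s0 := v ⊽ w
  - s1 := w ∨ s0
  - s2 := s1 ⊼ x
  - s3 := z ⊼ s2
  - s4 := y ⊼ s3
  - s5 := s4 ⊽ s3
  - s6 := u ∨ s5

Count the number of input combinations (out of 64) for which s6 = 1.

s6 = u ∨ s5 must be 1, so at least one of u, s5 is 1.
Enumerating the 64 input combinations, 32 give s6 = 1 and 32 give s6 = 0.

32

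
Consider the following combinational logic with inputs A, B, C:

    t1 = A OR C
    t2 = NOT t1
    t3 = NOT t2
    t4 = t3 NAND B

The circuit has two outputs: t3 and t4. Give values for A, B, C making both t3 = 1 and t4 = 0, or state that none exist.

A=0, B=1, C=1

Check with A=0, B=1, C=1:
t1 = A OR C = 0 OR 1 = 1
t2 = NOT t1 = NOT 1 = 0
t3 = NOT t2 = NOT 0 = 1
t4 = t3 NAND B = 1 NAND 1 = 0
So t3 = 1 and t4 = 0.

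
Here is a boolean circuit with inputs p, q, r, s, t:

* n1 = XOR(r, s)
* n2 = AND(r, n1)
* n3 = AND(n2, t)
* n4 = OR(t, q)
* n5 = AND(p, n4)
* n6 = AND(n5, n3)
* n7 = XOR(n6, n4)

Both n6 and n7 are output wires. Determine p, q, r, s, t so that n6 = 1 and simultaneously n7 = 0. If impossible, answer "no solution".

p=1 q=0 r=1 s=0 t=1

Check with p=1 q=0 r=1 s=0 t=1:
n1 = XOR(r, s) = XOR(1, 0) = 1
n2 = AND(r, n1) = AND(1, 1) = 1
n3 = AND(n2, t) = AND(1, 1) = 1
n4 = OR(t, q) = OR(1, 0) = 1
n5 = AND(p, n4) = AND(1, 1) = 1
n6 = AND(n5, n3) = AND(1, 1) = 1
n7 = XOR(n6, n4) = XOR(1, 1) = 0
So n6 = 1 and n7 = 0.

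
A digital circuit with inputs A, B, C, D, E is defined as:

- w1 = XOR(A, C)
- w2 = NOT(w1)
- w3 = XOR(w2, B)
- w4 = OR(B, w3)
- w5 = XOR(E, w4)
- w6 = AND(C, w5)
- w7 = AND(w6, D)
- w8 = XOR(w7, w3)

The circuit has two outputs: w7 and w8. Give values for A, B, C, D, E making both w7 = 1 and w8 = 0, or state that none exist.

A=0, B=1, C=1, D=1, E=0

Check with A=0, B=1, C=1, D=1, E=0:
w1 = XOR(A, C) = XOR(0, 1) = 1
w2 = NOT(w1) = NOT 1 = 0
w3 = XOR(w2, B) = XOR(0, 1) = 1
w4 = OR(B, w3) = OR(1, 1) = 1
w5 = XOR(E, w4) = XOR(0, 1) = 1
w6 = AND(C, w5) = AND(1, 1) = 1
w7 = AND(w6, D) = AND(1, 1) = 1
w8 = XOR(w7, w3) = XOR(1, 1) = 0
So w7 = 1 and w8 = 0.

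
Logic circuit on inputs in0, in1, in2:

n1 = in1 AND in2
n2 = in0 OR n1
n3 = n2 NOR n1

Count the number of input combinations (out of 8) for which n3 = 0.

n3 = n2 NOR n1 must be 0, so at least one of n2, n1 is 1.
Satisfying assignments:
  in0=0, in1=1, in2=1
  in0=1, in1=0, in2=0
  in0=1, in1=0, in2=1
  in0=1, in1=1, in2=0
  in0=1, in1=1, in2=1

5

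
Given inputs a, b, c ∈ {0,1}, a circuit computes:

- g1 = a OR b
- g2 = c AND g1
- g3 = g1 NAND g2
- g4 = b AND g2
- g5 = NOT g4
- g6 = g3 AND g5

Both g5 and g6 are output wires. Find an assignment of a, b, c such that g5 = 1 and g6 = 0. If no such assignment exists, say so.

Check with a=1, b=0, c=1:
g1 = a OR b = 1 OR 0 = 1
g2 = c AND g1 = 1 AND 1 = 1
g3 = g1 NAND g2 = 1 NAND 1 = 0
g4 = b AND g2 = 0 AND 1 = 0
g5 = NOT g4 = NOT 0 = 1
g6 = g3 AND g5 = 0 AND 1 = 0
So g5 = 1 and g6 = 0.

a=1, b=0, c=1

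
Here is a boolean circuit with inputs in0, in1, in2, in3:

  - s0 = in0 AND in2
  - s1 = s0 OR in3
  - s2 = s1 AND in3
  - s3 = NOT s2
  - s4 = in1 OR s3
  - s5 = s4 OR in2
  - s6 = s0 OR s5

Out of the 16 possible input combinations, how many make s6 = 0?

2

s6 = s0 OR s5 must be 0, so both s0 = 0 and s5 = 0.
Enumerating the 16 input combinations, 2 give s6 = 0 and 14 give s6 = 1.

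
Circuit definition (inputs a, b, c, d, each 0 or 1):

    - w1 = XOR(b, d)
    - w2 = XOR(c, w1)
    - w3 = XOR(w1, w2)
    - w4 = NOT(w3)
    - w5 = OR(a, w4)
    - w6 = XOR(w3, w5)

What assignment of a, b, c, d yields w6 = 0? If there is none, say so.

Check with a=1, b=0, c=1, d=0:
w1 = XOR(b, d) = XOR(0, 0) = 0
w2 = XOR(c, w1) = XOR(1, 0) = 1
w3 = XOR(w1, w2) = XOR(0, 1) = 1
w4 = NOT(w3) = NOT 1 = 0
w5 = OR(a, w4) = OR(1, 0) = 1
w6 = XOR(w3, w5) = XOR(1, 1) = 0
So w6 = 0 as required.

a=1, b=0, c=1, d=0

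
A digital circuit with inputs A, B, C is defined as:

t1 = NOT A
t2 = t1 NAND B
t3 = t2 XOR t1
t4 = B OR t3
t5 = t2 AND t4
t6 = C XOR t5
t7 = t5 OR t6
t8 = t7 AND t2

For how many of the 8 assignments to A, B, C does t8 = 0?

t8 = t7 AND t2 must be 0, so at least one of t7, t2 is 0.
Satisfying assignments:
  A=0, B=0, C=0
  A=0, B=1, C=0
  A=0, B=1, C=1

3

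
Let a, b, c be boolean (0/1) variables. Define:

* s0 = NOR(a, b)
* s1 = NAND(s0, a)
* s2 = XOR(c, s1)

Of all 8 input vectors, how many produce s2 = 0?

4

s2 = XOR(c, s1) must be 0, so c and s1 are equal.
Satisfying assignments:
  a=0, b=0, c=1
  a=0, b=1, c=1
  a=1, b=0, c=1
  a=1, b=1, c=1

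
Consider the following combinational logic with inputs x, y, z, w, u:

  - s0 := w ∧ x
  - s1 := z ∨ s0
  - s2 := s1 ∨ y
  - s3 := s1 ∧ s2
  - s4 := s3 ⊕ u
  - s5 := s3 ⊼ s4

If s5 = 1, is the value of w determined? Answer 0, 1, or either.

either

Both values of w occur among assignments with s5 = 1:
  w=0: x=0, y=0, z=0, w=0, u=0
  w=1: x=0, y=0, z=0, w=1, u=0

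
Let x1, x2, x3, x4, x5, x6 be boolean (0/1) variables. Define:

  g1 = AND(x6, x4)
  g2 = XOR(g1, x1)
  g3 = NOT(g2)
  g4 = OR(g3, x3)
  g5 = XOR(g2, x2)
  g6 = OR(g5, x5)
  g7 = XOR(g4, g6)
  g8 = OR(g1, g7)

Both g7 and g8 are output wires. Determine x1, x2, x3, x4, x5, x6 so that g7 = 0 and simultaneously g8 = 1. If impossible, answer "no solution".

x1=0, x2=0, x3=1, x4=1, x5=0, x6=1

Check with x1=0, x2=0, x3=1, x4=1, x5=0, x6=1:
g1 = AND(x6, x4) = AND(1, 1) = 1
g2 = XOR(g1, x1) = XOR(1, 0) = 1
g3 = NOT(g2) = NOT 1 = 0
g4 = OR(g3, x3) = OR(0, 1) = 1
g5 = XOR(g2, x2) = XOR(1, 0) = 1
g6 = OR(g5, x5) = OR(1, 0) = 1
g7 = XOR(g4, g6) = XOR(1, 1) = 0
g8 = OR(g1, g7) = OR(1, 0) = 1
So g7 = 0 and g8 = 1.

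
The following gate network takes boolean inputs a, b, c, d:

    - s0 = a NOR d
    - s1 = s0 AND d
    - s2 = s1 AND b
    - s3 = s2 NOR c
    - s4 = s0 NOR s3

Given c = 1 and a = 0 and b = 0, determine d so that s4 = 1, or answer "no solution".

s4 = s0 NOR s3 must be 1, so both s0 = 0 and s3 = 0.
Check with c = 1 and a = 0 and b = 0 and d=1:
s0 = a NOR d = 0 NOR 1 = 0
s1 = s0 AND d = 0 AND 1 = 0
s2 = s1 AND b = 0 AND 0 = 0
s3 = s2 NOR c = 0 NOR 1 = 0
s4 = s0 NOR s3 = 0 NOR 0 = 1
So s4 = 1.

d=1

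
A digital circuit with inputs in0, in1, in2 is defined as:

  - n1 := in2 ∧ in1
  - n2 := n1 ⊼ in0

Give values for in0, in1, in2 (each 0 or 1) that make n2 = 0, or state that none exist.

Check with in0=1, in1=1, in2=1:
n1 = in2 ∧ in1 = 1 ∧ 1 = 1
n2 = n1 ⊼ in0 = 1 ⊼ 1 = 0
So n2 = 0 as required.

in0=1, in1=1, in2=1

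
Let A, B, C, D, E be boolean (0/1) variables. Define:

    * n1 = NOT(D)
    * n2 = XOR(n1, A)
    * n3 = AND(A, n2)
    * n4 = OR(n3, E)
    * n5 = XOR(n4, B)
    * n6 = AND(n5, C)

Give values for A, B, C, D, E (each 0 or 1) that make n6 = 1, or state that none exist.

Check with A=0 B=0 C=1 D=1 E=1:
n1 = NOT(D) = NOT 1 = 0
n2 = XOR(n1, A) = XOR(0, 0) = 0
n3 = AND(A, n2) = AND(0, 0) = 0
n4 = OR(n3, E) = OR(0, 1) = 1
n5 = XOR(n4, B) = XOR(1, 0) = 1
n6 = AND(n5, C) = AND(1, 1) = 1
So n6 = 1 as required.

A=0 B=0 C=1 D=1 E=1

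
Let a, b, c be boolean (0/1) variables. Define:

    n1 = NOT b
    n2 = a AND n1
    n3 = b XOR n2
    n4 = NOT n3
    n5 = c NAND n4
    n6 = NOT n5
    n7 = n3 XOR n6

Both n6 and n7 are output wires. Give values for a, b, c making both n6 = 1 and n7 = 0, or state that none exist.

no solution exists

Across all 8 input combinations, none give both n6 = 1 and n7 = 0.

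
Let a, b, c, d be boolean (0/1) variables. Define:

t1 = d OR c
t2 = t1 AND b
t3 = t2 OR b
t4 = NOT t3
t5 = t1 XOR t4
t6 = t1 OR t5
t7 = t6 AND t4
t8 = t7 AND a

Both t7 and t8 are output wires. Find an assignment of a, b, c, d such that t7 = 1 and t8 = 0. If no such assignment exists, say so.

Check with a=0, b=0, c=1, d=1:
t1 = d OR c = 1 OR 1 = 1
t2 = t1 AND b = 1 AND 0 = 0
t3 = t2 OR b = 0 OR 0 = 0
t4 = NOT t3 = NOT 0 = 1
t5 = t1 XOR t4 = 1 XOR 1 = 0
t6 = t1 OR t5 = 1 OR 0 = 1
t7 = t6 AND t4 = 1 AND 1 = 1
t8 = t7 AND a = 1 AND 0 = 0
So t7 = 1 and t8 = 0.

a=0, b=0, c=1, d=1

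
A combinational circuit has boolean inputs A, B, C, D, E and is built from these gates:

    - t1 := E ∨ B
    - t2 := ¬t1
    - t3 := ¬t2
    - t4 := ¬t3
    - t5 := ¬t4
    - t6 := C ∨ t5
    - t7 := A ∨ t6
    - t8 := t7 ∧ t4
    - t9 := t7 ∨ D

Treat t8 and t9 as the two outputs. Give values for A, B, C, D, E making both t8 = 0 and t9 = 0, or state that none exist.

A=0 B=0 C=0 D=0 E=0

Check with A=0 B=0 C=0 D=0 E=0:
t1 = E ∨ B = 0 ∨ 0 = 0
t2 = ¬t1 = ¬0 = 1
t3 = ¬t2 = ¬1 = 0
t4 = ¬t3 = ¬0 = 1
t5 = ¬t4 = ¬1 = 0
t6 = C ∨ t5 = 0 ∨ 0 = 0
t7 = A ∨ t6 = 0 ∨ 0 = 0
t8 = t7 ∧ t4 = 0 ∧ 1 = 0
t9 = t7 ∨ D = 0 ∨ 0 = 0
So t8 = 0 and t9 = 0.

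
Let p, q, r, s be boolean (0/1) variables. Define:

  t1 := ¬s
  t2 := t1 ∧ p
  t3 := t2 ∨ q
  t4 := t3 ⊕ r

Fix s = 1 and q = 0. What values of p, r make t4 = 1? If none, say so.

p=0, r=1

t4 = t3 ⊕ r must be 1, so t3 and r differ.
Check with s = 1 and q = 0 and p=0, r=1:
t1 = ¬s = ¬1 = 0
t2 = t1 ∧ p = 0 ∧ 0 = 0
t3 = t2 ∨ q = 0 ∨ 0 = 0
t4 = t3 ⊕ r = 0 ⊕ 1 = 1
So t4 = 1.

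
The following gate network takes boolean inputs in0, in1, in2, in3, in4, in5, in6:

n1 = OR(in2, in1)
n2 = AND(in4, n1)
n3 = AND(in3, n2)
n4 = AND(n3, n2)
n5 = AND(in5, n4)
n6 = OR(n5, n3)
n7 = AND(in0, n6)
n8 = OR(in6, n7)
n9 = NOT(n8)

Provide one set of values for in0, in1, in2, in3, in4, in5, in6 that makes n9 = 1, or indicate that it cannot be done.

in0=0, in1=1, in2=0, in3=0, in4=0, in5=1, in6=0

Check with in0=0, in1=1, in2=0, in3=0, in4=0, in5=1, in6=0:
n1 = OR(in2, in1) = OR(0, 1) = 1
n2 = AND(in4, n1) = AND(0, 1) = 0
n3 = AND(in3, n2) = AND(0, 0) = 0
n4 = AND(n3, n2) = AND(0, 0) = 0
n5 = AND(in5, n4) = AND(1, 0) = 0
n6 = OR(n5, n3) = OR(0, 0) = 0
n7 = AND(in0, n6) = AND(0, 0) = 0
n8 = OR(in6, n7) = OR(0, 0) = 0
n9 = NOT(n8) = NOT 0 = 1
So n9 = 1 as required.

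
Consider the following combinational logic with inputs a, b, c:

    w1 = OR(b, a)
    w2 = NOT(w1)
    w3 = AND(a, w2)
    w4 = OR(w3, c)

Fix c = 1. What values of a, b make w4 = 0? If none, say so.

no solution exists

With c = 1 fixed, none of the 4 settings of a, b give w4 = 0.
For example, with a=1, b=0:
w1 = OR(b, a) = OR(0, 1) = 1
w2 = NOT(w1) = NOT 1 = 0
w3 = AND(a, w2) = AND(1, 0) = 0
w4 = OR(w3, c) = OR(0, 1) = 1
giving w4 = 1 ≠ 0.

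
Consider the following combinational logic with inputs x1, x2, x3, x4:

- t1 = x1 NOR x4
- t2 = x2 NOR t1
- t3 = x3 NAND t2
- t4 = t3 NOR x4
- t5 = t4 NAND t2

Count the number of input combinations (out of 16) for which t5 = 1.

15

t5 = t4 NAND t2 must be 1, so at least one of t4, t2 is 0.
Enumerating the 16 input combinations, 15 give t5 = 1 and 1 give t5 = 0.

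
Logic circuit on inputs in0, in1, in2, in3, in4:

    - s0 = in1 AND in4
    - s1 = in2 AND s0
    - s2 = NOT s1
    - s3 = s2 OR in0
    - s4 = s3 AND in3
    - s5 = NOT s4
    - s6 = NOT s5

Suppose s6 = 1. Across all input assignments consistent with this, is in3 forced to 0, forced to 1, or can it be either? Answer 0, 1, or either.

s6 = NOT s5 must be 1, so s5 = 0.
Every assignment with s6 = 1 has in3 = 1; there are 15 such assignment(s).

1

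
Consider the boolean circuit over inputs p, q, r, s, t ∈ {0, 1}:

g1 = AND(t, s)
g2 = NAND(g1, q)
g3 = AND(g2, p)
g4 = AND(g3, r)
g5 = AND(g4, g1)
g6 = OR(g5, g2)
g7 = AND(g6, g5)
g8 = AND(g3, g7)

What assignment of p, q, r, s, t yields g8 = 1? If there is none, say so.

p=1 q=0 r=1 s=1 t=1

g8 = AND(g3, g7) must be 1, so both g3 = 1 and g7 = 1.
g3 = AND(g2, p) must be 1, so both g2 = 1 and p = 1.
g7 = AND(g6, g5) must be 1, so both g6 = 1 and g5 = 1.
Check with p=1 q=0 r=1 s=1 t=1:
g1 = AND(t, s) = AND(1, 1) = 1
g2 = NAND(g1, q) = NAND(1, 0) = 1
g3 = AND(g2, p) = AND(1, 1) = 1
g4 = AND(g3, r) = AND(1, 1) = 1
g5 = AND(g4, g1) = AND(1, 1) = 1
g6 = OR(g5, g2) = OR(1, 1) = 1
g7 = AND(g6, g5) = AND(1, 1) = 1
g8 = AND(g3, g7) = AND(1, 1) = 1
So g8 = 1 as required.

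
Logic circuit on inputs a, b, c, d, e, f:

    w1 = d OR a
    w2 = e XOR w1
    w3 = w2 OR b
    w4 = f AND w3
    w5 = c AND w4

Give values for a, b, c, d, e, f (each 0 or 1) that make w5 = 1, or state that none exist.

Check with a=0, b=1, c=1, d=1, e=1, f=1:
w1 = d OR a = 1 OR 0 = 1
w2 = e XOR w1 = 1 XOR 1 = 0
w3 = w2 OR b = 0 OR 1 = 1
w4 = f AND w3 = 1 AND 1 = 1
w5 = c AND w4 = 1 AND 1 = 1
So w5 = 1 as required.

a=0, b=1, c=1, d=1, e=1, f=1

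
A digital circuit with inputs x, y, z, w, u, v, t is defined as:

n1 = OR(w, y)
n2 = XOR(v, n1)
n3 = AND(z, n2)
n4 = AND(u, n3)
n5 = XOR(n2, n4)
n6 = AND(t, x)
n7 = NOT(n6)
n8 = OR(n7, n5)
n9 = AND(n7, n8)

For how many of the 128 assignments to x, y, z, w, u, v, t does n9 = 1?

n9 = AND(n7, n8) must be 1, so both n7 = 1 and n8 = 1.
n7 = NOT(n6) must be 1, so n6 = 0.
Enumerating the 128 input combinations, 96 give n9 = 1 and 32 give n9 = 0.

96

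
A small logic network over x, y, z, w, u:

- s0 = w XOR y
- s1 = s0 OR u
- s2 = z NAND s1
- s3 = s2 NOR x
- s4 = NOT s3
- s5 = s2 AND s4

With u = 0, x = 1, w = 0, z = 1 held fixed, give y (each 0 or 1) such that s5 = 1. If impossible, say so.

y=0

s5 = s2 AND s4 must be 1, so both s2 = 1 and s4 = 1.
s2 = z NAND s1 must be 1, so at least one of z, s1 is 0.
Check with u = 0, x = 1, w = 0, z = 1 and y=0:
s0 = w XOR y = 0 XOR 0 = 0
s1 = s0 OR u = 0 OR 0 = 0
s2 = z NAND s1 = 1 NAND 0 = 1
s3 = s2 NOR x = 1 NOR 1 = 0
s4 = NOT s3 = NOT 0 = 1
s5 = s2 AND s4 = 1 AND 1 = 1
So s5 = 1.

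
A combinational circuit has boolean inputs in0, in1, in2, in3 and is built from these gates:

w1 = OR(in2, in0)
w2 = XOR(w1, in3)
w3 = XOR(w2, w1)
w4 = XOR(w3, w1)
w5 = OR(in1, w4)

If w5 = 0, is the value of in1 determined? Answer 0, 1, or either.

0

w5 = OR(in1, w4) must be 0, so both in1 = 0 and w4 = 0.
Every assignment with w5 = 0 has in1 = 0; there are 4 such assignment(s).
  in0=0, in1=0, in2=0, in3=0
  in0=0, in1=0, in2=1, in3=1
  in0=1, in1=0, in2=0, in3=1
  in0=1, in1=0, in2=1, in3=1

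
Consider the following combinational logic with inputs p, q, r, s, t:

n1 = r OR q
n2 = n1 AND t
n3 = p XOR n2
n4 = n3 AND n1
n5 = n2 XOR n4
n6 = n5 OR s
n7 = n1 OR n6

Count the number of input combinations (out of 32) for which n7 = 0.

n7 = n1 OR n6 must be 0, so both n1 = 0 and n6 = 0.
Satisfying assignments:
  p=0, q=0, r=0, s=0, t=0
  p=0, q=0, r=0, s=0, t=1
  p=1, q=0, r=0, s=0, t=0
  p=1, q=0, r=0, s=0, t=1

4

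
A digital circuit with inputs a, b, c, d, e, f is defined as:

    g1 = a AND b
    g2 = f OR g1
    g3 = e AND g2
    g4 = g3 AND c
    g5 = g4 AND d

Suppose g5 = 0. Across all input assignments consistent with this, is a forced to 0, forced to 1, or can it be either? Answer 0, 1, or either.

either

Both values of a occur among assignments with g5 = 0:
  a=0: a=0, b=0, c=0, d=0, e=0, f=0
  a=1: a=1, b=0, c=0, d=0, e=0, f=0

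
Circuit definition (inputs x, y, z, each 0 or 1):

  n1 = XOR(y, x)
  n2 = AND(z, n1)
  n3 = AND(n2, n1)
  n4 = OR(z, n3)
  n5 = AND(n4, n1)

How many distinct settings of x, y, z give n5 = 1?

2

n5 = AND(n4, n1) must be 1, so both n4 = 1 and n1 = 1.
n4 = OR(z, n3) must be 1, so at least one of z, n3 is 1.
n1 = XOR(y, x) must be 1, so y and x differ.
Enumerating the 8 input combinations, 2 give n5 = 1 and 6 give n5 = 0.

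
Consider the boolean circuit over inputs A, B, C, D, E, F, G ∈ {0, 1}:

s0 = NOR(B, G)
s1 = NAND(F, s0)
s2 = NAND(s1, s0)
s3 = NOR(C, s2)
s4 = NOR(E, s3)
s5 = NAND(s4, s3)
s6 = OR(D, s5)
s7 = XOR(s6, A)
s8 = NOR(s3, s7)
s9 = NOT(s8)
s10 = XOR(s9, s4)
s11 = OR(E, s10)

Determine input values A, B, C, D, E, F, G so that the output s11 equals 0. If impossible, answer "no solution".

s11 = OR(E, s10) must be 0, so both E = 0 and s10 = 0.
s10 = XOR(s9, s4) must be 0, so s9 and s4 are equal.
Check with A=0 B=0 C=1 D=0 E=0 F=0 G=0:
s0 = NOR(B, G) = NOR(0, 0) = 1
s1 = NAND(F, s0) = NAND(0, 1) = 1
s2 = NAND(s1, s0) = NAND(1, 1) = 0
s3 = NOR(C, s2) = NOR(1, 0) = 0
s4 = NOR(E, s3) = NOR(0, 0) = 1
s5 = NAND(s4, s3) = NAND(1, 0) = 1
s6 = OR(D, s5) = OR(0, 1) = 1
s7 = XOR(s6, A) = XOR(1, 0) = 1
s8 = NOR(s3, s7) = NOR(0, 1) = 0
s9 = NOT(s8) = NOT 0 = 1
s10 = XOR(s9, s4) = XOR(1, 1) = 0
s11 = OR(E, s10) = OR(0, 0) = 0
So s11 = 0 as required.

A=0 B=0 C=1 D=0 E=0 F=0 G=0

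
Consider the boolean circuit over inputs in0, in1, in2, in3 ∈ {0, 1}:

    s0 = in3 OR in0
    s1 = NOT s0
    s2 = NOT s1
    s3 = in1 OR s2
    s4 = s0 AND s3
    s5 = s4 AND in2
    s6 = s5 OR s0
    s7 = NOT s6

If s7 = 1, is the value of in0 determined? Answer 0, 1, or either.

0

s7 = NOT s6 must be 1, so s6 = 0.
Every assignment with s7 = 1 has in0 = 0; there are 4 such assignment(s).
  in0=0, in1=0, in2=0, in3=0
  in0=0, in1=0, in2=1, in3=0
  in0=0, in1=1, in2=0, in3=0
  in0=0, in1=1, in2=1, in3=0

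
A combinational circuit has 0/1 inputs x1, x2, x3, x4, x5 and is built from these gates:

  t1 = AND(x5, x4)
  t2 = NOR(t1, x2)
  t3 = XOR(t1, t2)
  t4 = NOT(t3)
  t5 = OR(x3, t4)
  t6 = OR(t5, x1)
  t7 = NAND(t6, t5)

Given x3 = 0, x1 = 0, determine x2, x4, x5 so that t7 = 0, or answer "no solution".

t7 = NAND(t6, t5) must be 0, so both t6 = 1 and t5 = 1.
Check with x3 = 0, x1 = 0 and x2=1, x4=1, x5=0:
t1 = AND(x5, x4) = AND(0, 1) = 0
t2 = NOR(t1, x2) = NOR(0, 1) = 0
t3 = XOR(t1, t2) = XOR(0, 0) = 0
t4 = NOT(t3) = NOT 0 = 1
t5 = OR(x3, t4) = OR(0, 1) = 1
t6 = OR(t5, x1) = OR(1, 0) = 1
t7 = NAND(t6, t5) = NAND(1, 1) = 0
So t7 = 0.

x2=1, x4=1, x5=0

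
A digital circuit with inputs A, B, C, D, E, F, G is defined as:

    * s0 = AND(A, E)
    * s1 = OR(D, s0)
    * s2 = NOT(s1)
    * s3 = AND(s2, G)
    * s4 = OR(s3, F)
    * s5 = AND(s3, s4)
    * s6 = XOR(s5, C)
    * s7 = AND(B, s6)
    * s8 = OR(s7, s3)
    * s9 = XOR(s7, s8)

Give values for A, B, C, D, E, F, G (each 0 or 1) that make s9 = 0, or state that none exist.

s9 = XOR(s7, s8) must be 0, so s7 and s8 are equal.
Check with A=0, B=0, C=0, D=1, E=1, F=1, G=0:
s0 = AND(A, E) = AND(0, 1) = 0
s1 = OR(D, s0) = OR(1, 0) = 1
s2 = NOT(s1) = NOT 1 = 0
s3 = AND(s2, G) = AND(0, 0) = 0
s4 = OR(s3, F) = OR(0, 1) = 1
s5 = AND(s3, s4) = AND(0, 1) = 0
s6 = XOR(s5, C) = XOR(0, 0) = 0
s7 = AND(B, s6) = AND(0, 0) = 0
s8 = OR(s7, s3) = OR(0, 0) = 0
s9 = XOR(s7, s8) = XOR(0, 0) = 0
So s9 = 0 as required.

A=0, B=0, C=0, D=1, E=1, F=1, G=0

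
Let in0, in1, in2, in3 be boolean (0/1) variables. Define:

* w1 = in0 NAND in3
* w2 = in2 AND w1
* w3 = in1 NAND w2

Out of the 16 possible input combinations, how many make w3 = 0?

w3 = in1 NAND w2 must be 0, so both in1 = 1 and w2 = 1.
w2 = in2 AND w1 must be 1, so both in2 = 1 and w1 = 1.
w1 = in0 NAND in3 must be 1, so at least one of in0, in3 is 0.
Satisfying assignments:
  in0=0, in1=1, in2=1, in3=0
  in0=0, in1=1, in2=1, in3=1
  in0=1, in1=1, in2=1, in3=0

3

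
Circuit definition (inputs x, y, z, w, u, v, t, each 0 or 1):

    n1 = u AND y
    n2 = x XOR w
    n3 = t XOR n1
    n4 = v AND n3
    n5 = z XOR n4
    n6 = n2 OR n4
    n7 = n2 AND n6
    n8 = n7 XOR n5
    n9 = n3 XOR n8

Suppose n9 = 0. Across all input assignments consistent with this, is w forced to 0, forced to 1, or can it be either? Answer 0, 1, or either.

Both values of w occur among assignments with n9 = 0:
  w=0: x=0, y=0, z=0, w=0, u=0, v=0, t=0
  w=1: x=0, y=0, z=0, w=1, u=0, v=0, t=1

either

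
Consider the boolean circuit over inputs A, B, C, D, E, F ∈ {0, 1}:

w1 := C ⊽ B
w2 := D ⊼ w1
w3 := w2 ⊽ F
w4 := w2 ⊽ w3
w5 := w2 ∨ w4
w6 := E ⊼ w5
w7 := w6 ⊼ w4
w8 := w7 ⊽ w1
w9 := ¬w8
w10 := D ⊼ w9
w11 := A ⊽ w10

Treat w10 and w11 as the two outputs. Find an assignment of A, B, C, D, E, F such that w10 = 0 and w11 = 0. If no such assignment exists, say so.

A=1, B=1, C=0, D=1, E=0, F=0

Check with A=1, B=1, C=0, D=1, E=0, F=0:
w1 = C ⊽ B = 0 ⊽ 1 = 0
w2 = D ⊼ w1 = 1 ⊼ 0 = 1
w3 = w2 ⊽ F = 1 ⊽ 0 = 0
w4 = w2 ⊽ w3 = 1 ⊽ 0 = 0
w5 = w2 ∨ w4 = 1 ∨ 0 = 1
w6 = E ⊼ w5 = 0 ⊼ 1 = 1
w7 = w6 ⊼ w4 = 1 ⊼ 0 = 1
w8 = w7 ⊽ w1 = 1 ⊽ 0 = 0
w9 = ¬w8 = ¬0 = 1
w10 = D ⊼ w9 = 1 ⊼ 1 = 0
w11 = A ⊽ w10 = 1 ⊽ 0 = 0
So w10 = 0 and w11 = 0.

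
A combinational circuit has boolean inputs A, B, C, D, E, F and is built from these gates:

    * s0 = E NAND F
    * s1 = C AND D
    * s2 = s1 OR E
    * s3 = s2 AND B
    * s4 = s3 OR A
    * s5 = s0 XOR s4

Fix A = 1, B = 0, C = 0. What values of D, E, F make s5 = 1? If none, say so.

Check with A = 1, B = 0, C = 0 and D=0, E=1, F=1:
s0 = E NAND F = 1 NAND 1 = 0
s1 = C AND D = 0 AND 0 = 0
s2 = s1 OR E = 0 OR 1 = 1
s3 = s2 AND B = 1 AND 0 = 0
s4 = s3 OR A = 0 OR 1 = 1
s5 = s0 XOR s4 = 0 XOR 1 = 1
So s5 = 1.

D=0, E=1, F=1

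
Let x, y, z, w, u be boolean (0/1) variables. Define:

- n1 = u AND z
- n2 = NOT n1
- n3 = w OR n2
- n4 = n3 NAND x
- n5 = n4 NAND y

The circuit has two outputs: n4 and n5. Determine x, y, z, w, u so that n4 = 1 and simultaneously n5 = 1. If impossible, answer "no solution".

Check with x=0 y=0 z=0 w=0 u=1:
n1 = u AND z = 1 AND 0 = 0
n2 = NOT n1 = NOT 0 = 1
n3 = w OR n2 = 0 OR 1 = 1
n4 = n3 NAND x = 1 NAND 0 = 1
n5 = n4 NAND y = 1 NAND 0 = 1
So n4 = 1 and n5 = 1.

x=0 y=0 z=0 w=0 u=1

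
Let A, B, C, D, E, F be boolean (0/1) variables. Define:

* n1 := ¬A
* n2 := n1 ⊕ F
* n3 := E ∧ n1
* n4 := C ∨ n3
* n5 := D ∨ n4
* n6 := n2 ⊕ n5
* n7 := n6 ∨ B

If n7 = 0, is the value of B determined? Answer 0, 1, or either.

n7 = n6 ∨ B must be 0, so both n6 = 0 and B = 0.
Every assignment with n7 = 0 has B = 0; there are 16 such assignment(s).

0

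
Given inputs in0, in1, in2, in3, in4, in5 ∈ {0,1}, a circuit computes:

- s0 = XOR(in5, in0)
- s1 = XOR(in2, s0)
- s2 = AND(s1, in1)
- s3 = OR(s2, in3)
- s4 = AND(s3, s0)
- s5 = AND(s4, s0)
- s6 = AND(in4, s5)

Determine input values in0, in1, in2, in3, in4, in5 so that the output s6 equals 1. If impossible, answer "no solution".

in0=1, in1=0, in2=1, in3=1, in4=1, in5=0

Check with in0=1, in1=0, in2=1, in3=1, in4=1, in5=0:
s0 = XOR(in5, in0) = XOR(0, 1) = 1
s1 = XOR(in2, s0) = XOR(1, 1) = 0
s2 = AND(s1, in1) = AND(0, 0) = 0
s3 = OR(s2, in3) = OR(0, 1) = 1
s4 = AND(s3, s0) = AND(1, 1) = 1
s5 = AND(s4, s0) = AND(1, 1) = 1
s6 = AND(in4, s5) = AND(1, 1) = 1
So s6 = 1 as required.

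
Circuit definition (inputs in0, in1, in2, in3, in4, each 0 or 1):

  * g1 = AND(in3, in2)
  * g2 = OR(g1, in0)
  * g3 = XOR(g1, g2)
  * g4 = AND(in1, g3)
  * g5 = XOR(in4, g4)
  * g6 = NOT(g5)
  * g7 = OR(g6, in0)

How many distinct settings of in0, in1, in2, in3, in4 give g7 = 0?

8

g7 = OR(g6, in0) must be 0, so both g6 = 0 and in0 = 0.
Enumerating the 32 input combinations, 8 give g7 = 0 and 24 give g7 = 1.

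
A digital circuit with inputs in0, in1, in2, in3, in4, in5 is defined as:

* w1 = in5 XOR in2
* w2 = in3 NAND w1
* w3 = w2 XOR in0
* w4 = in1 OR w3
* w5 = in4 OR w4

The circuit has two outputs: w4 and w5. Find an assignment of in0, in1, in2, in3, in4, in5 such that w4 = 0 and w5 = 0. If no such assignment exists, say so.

Check with in0=1 in1=0 in2=0 in3=0 in4=0 in5=1:
w1 = in5 XOR in2 = 1 XOR 0 = 1
w2 = in3 NAND w1 = 0 NAND 1 = 1
w3 = w2 XOR in0 = 1 XOR 1 = 0
w4 = in1 OR w3 = 0 OR 0 = 0
w5 = in4 OR w4 = 0 OR 0 = 0
So w4 = 0 and w5 = 0.

in0=1 in1=0 in2=0 in3=0 in4=0 in5=1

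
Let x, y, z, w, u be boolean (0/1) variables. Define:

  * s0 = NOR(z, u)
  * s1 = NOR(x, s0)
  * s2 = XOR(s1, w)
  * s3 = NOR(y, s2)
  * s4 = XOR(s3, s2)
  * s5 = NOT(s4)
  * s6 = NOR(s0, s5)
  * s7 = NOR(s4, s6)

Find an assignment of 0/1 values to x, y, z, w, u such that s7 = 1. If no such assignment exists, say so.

x=1, y=1, z=1, w=0, u=1

s7 = NOR(s4, s6) must be 1, so both s4 = 0 and s6 = 0.
s4 = XOR(s3, s2) must be 0, so s3 and s2 are equal.
s6 = NOR(s0, s5) must be 0, so at least one of s0, s5 is 1.
Check with x=1, y=1, z=1, w=0, u=1:
s0 = NOR(z, u) = NOR(1, 1) = 0
s1 = NOR(x, s0) = NOR(1, 0) = 0
s2 = XOR(s1, w) = XOR(0, 0) = 0
s3 = NOR(y, s2) = NOR(1, 0) = 0
s4 = XOR(s3, s2) = XOR(0, 0) = 0
s5 = NOT(s4) = NOT 0 = 1
s6 = NOR(s0, s5) = NOR(0, 1) = 0
s7 = NOR(s4, s6) = NOR(0, 0) = 1
So s7 = 1 as required.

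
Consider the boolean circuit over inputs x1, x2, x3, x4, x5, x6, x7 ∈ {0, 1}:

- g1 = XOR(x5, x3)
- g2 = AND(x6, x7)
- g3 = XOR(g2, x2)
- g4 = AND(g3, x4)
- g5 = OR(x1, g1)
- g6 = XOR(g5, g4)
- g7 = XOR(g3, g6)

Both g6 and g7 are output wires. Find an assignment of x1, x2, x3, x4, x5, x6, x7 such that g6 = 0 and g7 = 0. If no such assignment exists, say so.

x1=0 x2=1 x3=1 x4=1 x5=1 x6=1 x7=1

Check with x1=0 x2=1 x3=1 x4=1 x5=1 x6=1 x7=1:
g1 = XOR(x5, x3) = XOR(1, 1) = 0
g2 = AND(x6, x7) = AND(1, 1) = 1
g3 = XOR(g2, x2) = XOR(1, 1) = 0
g4 = AND(g3, x4) = AND(0, 1) = 0
g5 = OR(x1, g1) = OR(0, 0) = 0
g6 = XOR(g5, g4) = XOR(0, 0) = 0
g7 = XOR(g3, g6) = XOR(0, 0) = 0
So g6 = 0 and g7 = 0.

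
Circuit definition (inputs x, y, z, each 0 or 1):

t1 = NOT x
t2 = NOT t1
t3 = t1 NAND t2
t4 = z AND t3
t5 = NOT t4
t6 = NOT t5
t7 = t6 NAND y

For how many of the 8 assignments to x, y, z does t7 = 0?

2

t7 = t6 NAND y must be 0, so both t6 = 1 and y = 1.
Enumerating the 8 input combinations, 2 give t7 = 0 and 6 give t7 = 1.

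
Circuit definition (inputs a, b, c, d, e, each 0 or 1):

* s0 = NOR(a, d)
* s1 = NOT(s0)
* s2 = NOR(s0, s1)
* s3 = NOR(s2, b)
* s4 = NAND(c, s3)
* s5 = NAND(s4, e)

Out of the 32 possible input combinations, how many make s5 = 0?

12

s5 = NAND(s4, e) must be 0, so both s4 = 1 and e = 1.
s4 = NAND(c, s3) must be 1, so at least one of c, s3 is 0.
Enumerating the 32 input combinations, 12 give s5 = 0 and 20 give s5 = 1.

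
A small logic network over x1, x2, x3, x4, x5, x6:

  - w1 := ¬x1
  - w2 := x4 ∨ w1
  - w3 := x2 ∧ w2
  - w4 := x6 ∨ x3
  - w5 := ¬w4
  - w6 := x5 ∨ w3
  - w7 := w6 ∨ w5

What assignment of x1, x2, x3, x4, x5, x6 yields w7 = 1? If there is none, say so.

x1=1 x2=0 x3=0 x4=0 x5=0 x6=0

Check with x1=1 x2=0 x3=0 x4=0 x5=0 x6=0:
w1 = ¬x1 = ¬1 = 0
w2 = x4 ∨ w1 = 0 ∨ 0 = 0
w3 = x2 ∧ w2 = 0 ∧ 0 = 0
w4 = x6 ∨ x3 = 0 ∨ 0 = 0
w5 = ¬w4 = ¬0 = 1
w6 = x5 ∨ w3 = 0 ∨ 0 = 0
w7 = w6 ∨ w5 = 0 ∨ 1 = 1
So w7 = 1 as required.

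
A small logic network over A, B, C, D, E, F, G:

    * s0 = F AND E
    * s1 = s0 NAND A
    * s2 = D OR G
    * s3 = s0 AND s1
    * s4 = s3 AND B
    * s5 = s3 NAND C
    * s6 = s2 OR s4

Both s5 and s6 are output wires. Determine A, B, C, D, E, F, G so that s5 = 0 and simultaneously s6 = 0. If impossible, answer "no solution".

Check with A=0, B=0, C=1, D=0, E=1, F=1, G=0:
s0 = F AND E = 1 AND 1 = 1
s1 = s0 NAND A = 1 NAND 0 = 1
s2 = D OR G = 0 OR 0 = 0
s3 = s0 AND s1 = 1 AND 1 = 1
s4 = s3 AND B = 1 AND 0 = 0
s5 = s3 NAND C = 1 NAND 1 = 0
s6 = s2 OR s4 = 0 OR 0 = 0
So s5 = 0 and s6 = 0.

A=0, B=0, C=1, D=0, E=1, F=1, G=0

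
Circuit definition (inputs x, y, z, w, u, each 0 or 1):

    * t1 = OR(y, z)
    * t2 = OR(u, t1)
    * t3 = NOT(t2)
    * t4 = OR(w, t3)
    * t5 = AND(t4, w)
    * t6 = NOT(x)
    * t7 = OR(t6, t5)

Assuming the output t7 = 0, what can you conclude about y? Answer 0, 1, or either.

Both values of y occur among assignments with t7 = 0:
  y=0: x=1, y=0, z=0, w=0, u=0
  y=1: x=1, y=1, z=0, w=0, u=0

either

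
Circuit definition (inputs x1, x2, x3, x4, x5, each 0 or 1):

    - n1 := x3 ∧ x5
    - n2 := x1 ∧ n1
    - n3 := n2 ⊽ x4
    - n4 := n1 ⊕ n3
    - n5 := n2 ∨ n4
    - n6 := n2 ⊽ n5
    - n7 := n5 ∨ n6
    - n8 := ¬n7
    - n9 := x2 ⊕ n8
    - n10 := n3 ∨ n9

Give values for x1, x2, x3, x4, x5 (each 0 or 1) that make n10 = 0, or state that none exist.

n10 = n3 ∨ n9 must be 0, so both n3 = 0 and n9 = 0.
Check with x1=0 x2=0 x3=1 x4=1 x5=0:
n1 = x3 ∧ x5 = 1 ∧ 0 = 0
n2 = x1 ∧ n1 = 0 ∧ 0 = 0
n3 = n2 ⊽ x4 = 0 ⊽ 1 = 0
n4 = n1 ⊕ n3 = 0 ⊕ 0 = 0
n5 = n2 ∨ n4 = 0 ∨ 0 = 0
n6 = n2 ⊽ n5 = 0 ⊽ 0 = 1
n7 = n5 ∨ n6 = 0 ∨ 1 = 1
n8 = ¬n7 = ¬1 = 0
n9 = x2 ⊕ n8 = 0 ⊕ 0 = 0
n10 = n3 ∨ n9 = 0 ∨ 0 = 0
So n10 = 0 as required.

x1=0 x2=0 x3=1 x4=1 x5=0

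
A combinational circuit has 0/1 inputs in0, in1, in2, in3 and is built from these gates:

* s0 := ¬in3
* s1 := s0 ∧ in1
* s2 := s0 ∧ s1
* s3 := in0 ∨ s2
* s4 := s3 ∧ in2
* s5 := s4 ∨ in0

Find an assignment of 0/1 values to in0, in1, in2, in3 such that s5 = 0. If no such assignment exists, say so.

in0=0 in1=0 in2=1 in3=0

s5 = s4 ∨ in0 must be 0, so both s4 = 0 and in0 = 0.
s4 = s3 ∧ in2 must be 0, so at least one of s3, in2 is 0.
Check with in0=0 in1=0 in2=1 in3=0:
s0 = ¬in3 = ¬0 = 1
s1 = s0 ∧ in1 = 1 ∧ 0 = 0
s2 = s0 ∧ s1 = 1 ∧ 0 = 0
s3 = in0 ∨ s2 = 0 ∨ 0 = 0
s4 = s3 ∧ in2 = 0 ∧ 1 = 0
s5 = s4 ∨ in0 = 0 ∨ 0 = 0
So s5 = 0 as required.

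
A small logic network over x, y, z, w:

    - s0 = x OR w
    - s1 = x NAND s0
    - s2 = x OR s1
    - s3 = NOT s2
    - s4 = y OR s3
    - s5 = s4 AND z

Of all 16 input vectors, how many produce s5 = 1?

4

s5 = s4 AND z must be 1, so both s4 = 1 and z = 1.
s4 = y OR s3 must be 1, so at least one of y, s3 is 1.
Satisfying assignments:
  x=0, y=1, z=1, w=0
  x=0, y=1, z=1, w=1
  x=1, y=1, z=1, w=0
  x=1, y=1, z=1, w=1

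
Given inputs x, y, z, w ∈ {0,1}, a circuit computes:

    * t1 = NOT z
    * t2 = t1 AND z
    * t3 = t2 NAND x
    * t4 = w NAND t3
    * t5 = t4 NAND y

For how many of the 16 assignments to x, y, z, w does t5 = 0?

4

t5 = t4 NAND y must be 0, so both t4 = 1 and y = 1.
Satisfying assignments:
  x=0, y=1, z=0, w=0
  x=0, y=1, z=1, w=0
  x=1, y=1, z=0, w=0
  x=1, y=1, z=1, w=0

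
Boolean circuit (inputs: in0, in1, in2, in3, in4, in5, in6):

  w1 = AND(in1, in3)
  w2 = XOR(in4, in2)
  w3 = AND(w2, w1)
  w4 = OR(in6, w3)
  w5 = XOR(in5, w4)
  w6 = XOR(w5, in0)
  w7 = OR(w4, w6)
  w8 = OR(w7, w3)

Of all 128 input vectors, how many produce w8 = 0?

w8 = OR(w7, w3) must be 0, so both w7 = 0 and w3 = 0.
Enumerating the 128 input combinations, 28 give w8 = 0 and 100 give w8 = 1.

28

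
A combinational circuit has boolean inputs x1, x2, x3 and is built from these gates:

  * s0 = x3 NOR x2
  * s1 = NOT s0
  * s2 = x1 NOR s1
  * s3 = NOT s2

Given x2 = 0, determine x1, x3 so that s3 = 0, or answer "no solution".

Check with x2 = 0 and x1=0, x3=0:
s0 = x3 NOR x2 = 0 NOR 0 = 1
s1 = NOT s0 = NOT 1 = 0
s2 = x1 NOR s1 = 0 NOR 0 = 1
s3 = NOT s2 = NOT 1 = 0
So s3 = 0.

x1=0, x3=0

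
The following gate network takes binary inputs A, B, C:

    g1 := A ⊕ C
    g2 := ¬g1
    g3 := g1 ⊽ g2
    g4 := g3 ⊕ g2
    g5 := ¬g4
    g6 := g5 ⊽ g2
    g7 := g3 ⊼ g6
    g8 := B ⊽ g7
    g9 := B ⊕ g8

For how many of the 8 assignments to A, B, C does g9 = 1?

4

g9 = B ⊕ g8 must be 1, so B and g8 differ.
Enumerating the 8 input combinations, 4 give g9 = 1 and 4 give g9 = 0.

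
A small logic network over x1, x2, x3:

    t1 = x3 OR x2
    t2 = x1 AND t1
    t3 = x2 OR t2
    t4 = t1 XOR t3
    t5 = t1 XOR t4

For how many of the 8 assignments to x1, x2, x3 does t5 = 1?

5

t5 = t1 XOR t4 must be 1, so t1 and t4 differ.
Enumerating the 8 input combinations, 5 give t5 = 1 and 3 give t5 = 0.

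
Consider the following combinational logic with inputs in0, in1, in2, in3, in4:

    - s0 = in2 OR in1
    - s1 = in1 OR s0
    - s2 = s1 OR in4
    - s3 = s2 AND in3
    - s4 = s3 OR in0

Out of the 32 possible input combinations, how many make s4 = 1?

s4 = s3 OR in0 must be 1, so at least one of s3, in0 is 1.
Enumerating the 32 input combinations, 23 give s4 = 1 and 9 give s4 = 0.

23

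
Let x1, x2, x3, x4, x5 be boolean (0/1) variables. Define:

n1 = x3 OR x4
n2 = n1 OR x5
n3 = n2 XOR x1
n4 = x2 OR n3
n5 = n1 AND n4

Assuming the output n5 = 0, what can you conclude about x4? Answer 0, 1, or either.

either

Both values of x4 occur among assignments with n5 = 0:
  x4=0: x1=0, x2=0, x3=0, x4=0, x5=0
  x4=1: x1=1, x2=0, x3=0, x4=1, x5=0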